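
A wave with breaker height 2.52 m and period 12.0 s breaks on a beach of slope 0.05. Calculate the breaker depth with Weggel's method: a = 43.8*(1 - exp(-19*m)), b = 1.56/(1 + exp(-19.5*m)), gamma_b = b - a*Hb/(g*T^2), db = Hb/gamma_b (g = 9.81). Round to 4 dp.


a = 43.8 * (1 - exp(-19 * m))
exp(-19 * 0.05) = exp(-0.9500) = 0.386741
a = 43.8 * (1 - 0.386741) = 26.860743
b = 1.56 / (1 + exp(-19.5 * m))
exp(-19.5 * 0.05) = exp(-0.9750) = 0.377192
b = 1.56 / (1 + 0.377192) = 1.132739
Hb / (g * T^2) = 2.52 / (9.81 * 12.0^2) = 2.52 / 1412.6400 = 0.00178389
gamma_b = b - a * Hb/(g*T^2) = 1.132739 - 26.860743 * 0.00178389 = 1.084823
db = Hb / gamma_b = 2.52 / 1.084823
db = 2.3230 m

2.3230


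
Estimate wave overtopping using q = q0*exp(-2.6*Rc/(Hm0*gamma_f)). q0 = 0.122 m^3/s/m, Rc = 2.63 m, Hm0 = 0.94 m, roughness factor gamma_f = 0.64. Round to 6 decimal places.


q = q0 * exp(-2.6 * Rc / (Hm0 * gamma_f))
Exponent = -2.6 * 2.63 / (0.94 * 0.64)
= -2.6 * 2.63 / 0.6016
= -11.366356
exp(-11.366356) = 0.000012
q = 0.122 * 0.000012
q = 0.000001 m^3/s/m

0.000001


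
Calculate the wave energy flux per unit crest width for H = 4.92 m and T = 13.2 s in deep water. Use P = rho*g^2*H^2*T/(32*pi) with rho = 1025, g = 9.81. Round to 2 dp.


P = rho * g^2 * H^2 * T / (32 * pi)
P = 1025 * 9.81^2 * 4.92^2 * 13.2 / (32 * pi)
P = 1025 * 96.2361 * 24.2064 * 13.2 / 100.53096
P = 313520.66 W/m

313520.66


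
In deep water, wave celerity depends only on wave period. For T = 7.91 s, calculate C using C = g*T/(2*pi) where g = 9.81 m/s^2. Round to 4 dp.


We use the deep-water celerity formula:
C = g * T / (2 * pi)
C = 9.81 * 7.91 / (2 * 3.14159...)
C = 77.597100 / 6.283185
C = 12.3500 m/s

12.3500


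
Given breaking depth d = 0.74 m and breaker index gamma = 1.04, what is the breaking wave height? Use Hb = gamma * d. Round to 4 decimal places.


Hb = gamma * d
Hb = 1.04 * 0.74
Hb = 0.7696 m

0.7696


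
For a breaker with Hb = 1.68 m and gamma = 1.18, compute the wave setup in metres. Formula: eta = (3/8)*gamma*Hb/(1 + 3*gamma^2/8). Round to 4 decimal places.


eta = (3/8) * gamma * Hb / (1 + 3*gamma^2/8)
Numerator = (3/8) * 1.18 * 1.68 = 0.743400
Denominator = 1 + 3*1.18^2/8 = 1 + 0.522150 = 1.522150
eta = 0.743400 / 1.522150
eta = 0.4884 m

0.4884


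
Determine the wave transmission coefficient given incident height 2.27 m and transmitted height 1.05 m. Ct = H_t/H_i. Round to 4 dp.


Ct = H_t / H_i
Ct = 1.05 / 2.27
Ct = 0.4626

0.4626


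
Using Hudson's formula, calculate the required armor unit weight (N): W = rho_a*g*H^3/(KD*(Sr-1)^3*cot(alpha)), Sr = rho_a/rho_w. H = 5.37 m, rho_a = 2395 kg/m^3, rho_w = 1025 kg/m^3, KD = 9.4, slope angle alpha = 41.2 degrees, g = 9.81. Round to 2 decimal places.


Sr = rho_a / rho_w = 2395 / 1025 = 2.336585
(Sr - 1) = 1.336585
(Sr - 1)^3 = 2.387757
cot(41.2) = 1 / tan(41.2) = 1 / 0.875434 = 1.142291
Numerator = 2395 * 9.81 * 5.37^3 = 3638290.5820
Denominator = 9.4 * 2.387757 * 1.142291 = 25.638619
W = 3638290.5820 / 25.638619
W = 141906.65 N

141906.65


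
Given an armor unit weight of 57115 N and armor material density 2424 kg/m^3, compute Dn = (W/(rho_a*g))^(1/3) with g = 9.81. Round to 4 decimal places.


V = W / (rho_a * g)
V = 57115 / (2424 * 9.81)
V = 57115 / 23779.44
V = 2.401865 m^3
Dn = V^(1/3) = 2.401865^(1/3)
Dn = 1.3392 m

1.3392


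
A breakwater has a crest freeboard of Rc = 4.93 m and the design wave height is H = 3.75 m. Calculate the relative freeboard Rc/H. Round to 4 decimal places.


Relative freeboard = Rc / H
= 4.93 / 3.75
= 1.3147

1.3147


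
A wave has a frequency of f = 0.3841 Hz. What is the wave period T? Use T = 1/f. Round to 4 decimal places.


T = 1 / f
T = 1 / 0.3841
T = 2.6035 s

2.6035


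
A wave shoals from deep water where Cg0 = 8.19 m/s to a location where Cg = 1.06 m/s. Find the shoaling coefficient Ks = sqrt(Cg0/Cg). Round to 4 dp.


Ks = sqrt(Cg0 / Cg)
Ks = sqrt(8.19 / 1.06)
Ks = sqrt(7.7264)
Ks = 2.7796

2.7796


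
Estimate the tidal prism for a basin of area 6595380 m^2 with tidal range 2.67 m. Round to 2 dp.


Tidal prism = Area * Tidal range
P = 6595380 * 2.67
P = 17609664.60 m^3

17609664.60


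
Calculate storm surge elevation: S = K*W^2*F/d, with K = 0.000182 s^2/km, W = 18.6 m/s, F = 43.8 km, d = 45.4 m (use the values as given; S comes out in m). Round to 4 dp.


S = K * W^2 * F / d
W^2 = 18.6^2 = 345.96
S = 0.000182 * 345.96 * 43.8 / 45.4
Numerator = 0.000182 * 345.96 * 43.8 = 2.757855
S = 2.757855 / 45.4 = 0.0607 m

0.0607


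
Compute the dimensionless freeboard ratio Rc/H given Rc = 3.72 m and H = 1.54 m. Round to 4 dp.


Relative freeboard = Rc / H
= 3.72 / 1.54
= 2.4156

2.4156


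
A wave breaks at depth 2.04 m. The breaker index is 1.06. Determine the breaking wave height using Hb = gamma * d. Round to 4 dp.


Hb = gamma * d
Hb = 1.06 * 2.04
Hb = 2.1624 m

2.1624


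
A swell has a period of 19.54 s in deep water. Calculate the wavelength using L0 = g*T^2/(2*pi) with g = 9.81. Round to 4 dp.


L0 = g * T^2 / (2 * pi)
L0 = 9.81 * 19.54^2 / (2 * pi)
L0 = 9.81 * 381.8116 / 6.28319
L0 = 3745.5718 / 6.28319
L0 = 596.1263 m

596.1263


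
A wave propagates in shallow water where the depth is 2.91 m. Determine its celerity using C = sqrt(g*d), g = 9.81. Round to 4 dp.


Using the shallow-water approximation:
C = sqrt(g * d) = sqrt(9.81 * 2.91)
C = sqrt(28.5471)
C = 5.3429 m/s

5.3429


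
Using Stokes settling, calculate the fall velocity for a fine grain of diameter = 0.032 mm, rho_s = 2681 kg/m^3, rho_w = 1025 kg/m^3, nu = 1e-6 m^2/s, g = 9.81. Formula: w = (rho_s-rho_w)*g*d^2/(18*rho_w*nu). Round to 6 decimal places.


w = (rho_s - rho_w) * g * d^2 / (18 * rho_w * nu)
d = 0.032 mm = 0.000032 m
rho_s - rho_w = 2681 - 1025 = 1656
Numerator = 1656 * 9.81 * (0.000032)^2 = 0.000016635249
Denominator = 18 * 1025 * 1e-6 = 0.018450
w = 0.000902 m/s

0.000902


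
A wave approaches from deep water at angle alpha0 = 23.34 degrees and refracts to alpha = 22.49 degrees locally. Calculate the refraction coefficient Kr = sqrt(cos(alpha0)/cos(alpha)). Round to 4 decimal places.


Kr = sqrt(cos(alpha0) / cos(alpha))
cos(23.34) = 0.918170
cos(22.49) = 0.923946
Kr = sqrt(0.918170 / 0.923946)
Kr = sqrt(0.993748)
Kr = 0.9969

0.9969


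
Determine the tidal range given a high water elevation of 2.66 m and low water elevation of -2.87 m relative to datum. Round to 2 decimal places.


Tidal range = High water - Low water
Tidal range = 2.66 - (-2.87)
Tidal range = 5.53 m

5.53


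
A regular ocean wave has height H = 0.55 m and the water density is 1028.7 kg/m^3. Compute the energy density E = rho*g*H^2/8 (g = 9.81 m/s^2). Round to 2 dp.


E = (1/8) * rho * g * H^2
E = (1/8) * 1028.7 * 9.81 * 0.55^2
E = 0.125 * 1028.7 * 9.81 * 0.3025
E = 381.59 J/m^2

381.59


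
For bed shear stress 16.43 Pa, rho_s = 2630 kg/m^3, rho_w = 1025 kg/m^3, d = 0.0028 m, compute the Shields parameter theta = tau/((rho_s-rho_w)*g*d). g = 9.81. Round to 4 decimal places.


theta = tau / ((rho_s - rho_w) * g * d)
rho_s - rho_w = 2630 - 1025 = 1605
Denominator = 1605 * 9.81 * 0.0028 = 44.086140
theta = 16.43 / 44.086140
theta = 0.3727

0.3727


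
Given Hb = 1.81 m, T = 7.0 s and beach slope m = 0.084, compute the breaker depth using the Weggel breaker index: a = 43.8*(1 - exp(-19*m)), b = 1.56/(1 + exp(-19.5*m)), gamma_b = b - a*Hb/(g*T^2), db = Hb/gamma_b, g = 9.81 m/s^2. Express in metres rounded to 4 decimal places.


a = 43.8 * (1 - exp(-19 * m))
exp(-19 * 0.084) = exp(-1.5960) = 0.202706
a = 43.8 * (1 - 0.202706) = 34.921489
b = 1.56 / (1 + exp(-19.5 * m))
exp(-19.5 * 0.084) = exp(-1.6380) = 0.194368
b = 1.56 / (1 + 0.194368) = 1.306130
Hb / (g * T^2) = 1.81 / (9.81 * 7.0^2) = 1.81 / 480.6900 = 0.00376542
gamma_b = b - a * Hb/(g*T^2) = 1.306130 - 34.921489 * 0.00376542 = 1.174636
db = Hb / gamma_b = 1.81 / 1.174636
db = 1.5409 m

1.5409


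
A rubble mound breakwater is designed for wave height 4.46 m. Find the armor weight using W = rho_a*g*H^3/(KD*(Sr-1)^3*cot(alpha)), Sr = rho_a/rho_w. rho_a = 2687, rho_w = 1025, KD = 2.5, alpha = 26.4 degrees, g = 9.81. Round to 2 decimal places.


Sr = rho_a / rho_w = 2687 / 1025 = 2.621463
(Sr - 1) = 1.621463
(Sr - 1)^3 = 4.263060
cot(26.4) = 1 / tan(26.4) = 1 / 0.496404 = 2.014487
Numerator = 2687 * 9.81 * 4.46^3 = 2338520.8692
Denominator = 2.5 * 4.263060 * 2.014487 = 21.469698
W = 2338520.8692 / 21.469698
W = 108921.93 N

108921.93


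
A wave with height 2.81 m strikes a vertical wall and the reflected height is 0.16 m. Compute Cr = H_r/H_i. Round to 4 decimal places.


Cr = H_r / H_i
Cr = 0.16 / 2.81
Cr = 0.0569

0.0569


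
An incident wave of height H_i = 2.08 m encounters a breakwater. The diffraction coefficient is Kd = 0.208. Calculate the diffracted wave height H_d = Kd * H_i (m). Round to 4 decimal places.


H_d = Kd * H_i
H_d = 0.208 * 2.08
H_d = 0.4326 m

0.4326


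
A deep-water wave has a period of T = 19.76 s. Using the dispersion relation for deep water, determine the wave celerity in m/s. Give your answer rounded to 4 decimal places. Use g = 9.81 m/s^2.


We use the deep-water celerity formula:
C = g * T / (2 * pi)
C = 9.81 * 19.76 / (2 * 3.14159...)
C = 193.845600 / 6.283185
C = 30.8515 m/s

30.8515


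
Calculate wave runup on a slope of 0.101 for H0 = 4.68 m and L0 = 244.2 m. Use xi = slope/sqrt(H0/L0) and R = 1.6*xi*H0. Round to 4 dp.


xi = slope / sqrt(H0/L0)
H0/L0 = 4.68/244.2 = 0.019165
sqrt(0.019165) = 0.138436
xi = 0.101 / 0.138436 = 0.729577
R = 1.6 * xi * H0 = 1.6 * 0.729577 * 4.68
R = 5.4631 m

5.4631


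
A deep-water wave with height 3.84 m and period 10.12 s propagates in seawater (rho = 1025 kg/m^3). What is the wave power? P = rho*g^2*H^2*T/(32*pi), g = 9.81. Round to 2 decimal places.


P = rho * g^2 * H^2 * T / (32 * pi)
P = 1025 * 9.81^2 * 3.84^2 * 10.12 / (32 * pi)
P = 1025 * 96.2361 * 14.7456 * 10.12 / 100.53096
P = 146421.55 W/m

146421.55


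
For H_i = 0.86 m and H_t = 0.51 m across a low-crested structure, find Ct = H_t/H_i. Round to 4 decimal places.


Ct = H_t / H_i
Ct = 0.51 / 0.86
Ct = 0.5930

0.5930


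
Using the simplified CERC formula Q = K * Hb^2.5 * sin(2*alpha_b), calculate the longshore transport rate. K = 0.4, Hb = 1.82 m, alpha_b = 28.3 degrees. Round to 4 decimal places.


Q = K * Hb^2.5 * sin(2 * alpha_b)
Hb^2.5 = 1.82^2.5 = 4.468672
sin(2 * 28.3) = sin(56.6) = 0.834848
Q = 0.4 * 4.468672 * 0.834848
Q = 1.4923 m^3/s

1.4923


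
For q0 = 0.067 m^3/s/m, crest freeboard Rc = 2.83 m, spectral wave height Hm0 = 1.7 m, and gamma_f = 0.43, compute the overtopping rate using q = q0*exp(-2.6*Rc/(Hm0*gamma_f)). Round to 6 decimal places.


q = q0 * exp(-2.6 * Rc / (Hm0 * gamma_f))
Exponent = -2.6 * 2.83 / (1.7 * 0.43)
= -2.6 * 2.83 / 0.7310
= -10.065663
exp(-10.065663) = 0.000043
q = 0.067 * 0.000043
q = 0.000003 m^3/s/m

0.000003


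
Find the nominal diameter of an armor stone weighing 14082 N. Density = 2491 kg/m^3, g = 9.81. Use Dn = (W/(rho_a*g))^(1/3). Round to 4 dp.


V = W / (rho_a * g)
V = 14082 / (2491 * 9.81)
V = 14082 / 24436.71
V = 0.576264 m^3
Dn = V^(1/3) = 0.576264^(1/3)
Dn = 0.8322 m

0.8322


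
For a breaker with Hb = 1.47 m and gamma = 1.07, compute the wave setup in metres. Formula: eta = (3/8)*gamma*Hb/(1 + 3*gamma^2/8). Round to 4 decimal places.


eta = (3/8) * gamma * Hb / (1 + 3*gamma^2/8)
Numerator = (3/8) * 1.07 * 1.47 = 0.589838
Denominator = 1 + 3*1.07^2/8 = 1 + 0.429338 = 1.429338
eta = 0.589838 / 1.429338
eta = 0.4127 m

0.4127


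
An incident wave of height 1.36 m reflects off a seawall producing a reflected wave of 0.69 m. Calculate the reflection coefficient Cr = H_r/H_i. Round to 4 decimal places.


Cr = H_r / H_i
Cr = 0.69 / 1.36
Cr = 0.5074

0.5074


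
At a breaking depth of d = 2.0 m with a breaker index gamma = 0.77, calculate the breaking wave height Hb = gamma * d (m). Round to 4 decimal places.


Hb = gamma * d
Hb = 0.77 * 2.0
Hb = 1.5400 m

1.5400


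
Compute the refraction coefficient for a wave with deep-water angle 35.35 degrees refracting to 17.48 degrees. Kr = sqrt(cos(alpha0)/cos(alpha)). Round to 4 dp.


Kr = sqrt(cos(alpha0) / cos(alpha))
cos(35.35) = 0.815633
cos(17.48) = 0.953822
Kr = sqrt(0.815633 / 0.953822)
Kr = sqrt(0.855121)
Kr = 0.9247

0.9247


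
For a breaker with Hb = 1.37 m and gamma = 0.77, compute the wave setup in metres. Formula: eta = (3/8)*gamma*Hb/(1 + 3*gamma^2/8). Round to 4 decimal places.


eta = (3/8) * gamma * Hb / (1 + 3*gamma^2/8)
Numerator = (3/8) * 0.77 * 1.37 = 0.395588
Denominator = 1 + 3*0.77^2/8 = 1 + 0.222338 = 1.222338
eta = 0.395588 / 1.222338
eta = 0.3236 m

0.3236


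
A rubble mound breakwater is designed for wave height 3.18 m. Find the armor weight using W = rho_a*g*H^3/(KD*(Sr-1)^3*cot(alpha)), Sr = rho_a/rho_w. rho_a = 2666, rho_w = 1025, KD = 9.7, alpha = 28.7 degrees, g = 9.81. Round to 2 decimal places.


Sr = rho_a / rho_w = 2666 / 1025 = 2.600976
(Sr - 1) = 1.600976
(Sr - 1)^3 = 4.103497
cot(28.7) = 1 / tan(28.7) = 1 / 0.547484 = 1.826537
Numerator = 2666 * 9.81 * 3.18^3 = 841028.1115
Denominator = 9.7 * 4.103497 * 1.826537 = 72.703353
W = 841028.1115 / 72.703353
W = 11567.94 N

11567.94


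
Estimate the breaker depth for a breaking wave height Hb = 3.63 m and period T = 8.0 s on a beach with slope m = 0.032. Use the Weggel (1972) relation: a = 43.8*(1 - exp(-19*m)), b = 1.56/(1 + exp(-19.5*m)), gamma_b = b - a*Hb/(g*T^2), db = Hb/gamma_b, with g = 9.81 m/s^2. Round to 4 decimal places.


a = 43.8 * (1 - exp(-19 * m))
exp(-19 * 0.032) = exp(-0.6080) = 0.544439
a = 43.8 * (1 - 0.544439) = 19.953587
b = 1.56 / (1 + exp(-19.5 * m))
exp(-19.5 * 0.032) = exp(-0.6240) = 0.535797
b = 1.56 / (1 + 0.535797) = 1.015759
Hb / (g * T^2) = 3.63 / (9.81 * 8.0^2) = 3.63 / 627.8400 = 0.00578173
gamma_b = b - a * Hb/(g*T^2) = 1.015759 - 19.953587 * 0.00578173 = 0.900393
db = Hb / gamma_b = 3.63 / 0.900393
db = 4.0316 m

4.0316


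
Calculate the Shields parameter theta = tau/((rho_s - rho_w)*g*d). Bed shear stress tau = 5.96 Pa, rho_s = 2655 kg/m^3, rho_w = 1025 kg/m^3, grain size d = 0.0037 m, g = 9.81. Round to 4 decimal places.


theta = tau / ((rho_s - rho_w) * g * d)
rho_s - rho_w = 2655 - 1025 = 1630
Denominator = 1630 * 9.81 * 0.0037 = 59.164110
theta = 5.96 / 59.164110
theta = 0.1007

0.1007


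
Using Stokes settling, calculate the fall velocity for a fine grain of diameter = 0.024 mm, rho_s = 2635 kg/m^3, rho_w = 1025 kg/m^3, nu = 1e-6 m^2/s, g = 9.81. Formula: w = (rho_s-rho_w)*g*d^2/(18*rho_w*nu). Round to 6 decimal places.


w = (rho_s - rho_w) * g * d^2 / (18 * rho_w * nu)
d = 0.024 mm = 0.000024 m
rho_s - rho_w = 2635 - 1025 = 1610
Numerator = 1610 * 9.81 * (0.000024)^2 = 0.000009097402
Denominator = 18 * 1025 * 1e-6 = 0.018450
w = 0.000493 m/s

0.000493


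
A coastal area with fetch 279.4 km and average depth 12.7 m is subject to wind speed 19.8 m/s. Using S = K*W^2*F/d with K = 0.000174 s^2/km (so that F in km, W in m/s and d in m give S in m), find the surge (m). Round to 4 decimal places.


S = K * W^2 * F / d
W^2 = 19.8^2 = 392.04
S = 0.000174 * 392.04 * 279.4 / 12.7
Numerator = 0.000174 * 392.04 * 279.4 = 19.059260
S = 19.059260 / 12.7 = 1.5007 m

1.5007


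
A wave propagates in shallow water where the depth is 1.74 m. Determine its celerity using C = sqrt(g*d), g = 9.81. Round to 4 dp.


Using the shallow-water approximation:
C = sqrt(g * d) = sqrt(9.81 * 1.74)
C = sqrt(17.0694)
C = 4.1315 m/s

4.1315


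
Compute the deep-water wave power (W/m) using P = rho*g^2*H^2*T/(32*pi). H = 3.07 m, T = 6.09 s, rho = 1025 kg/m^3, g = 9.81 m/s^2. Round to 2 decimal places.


P = rho * g^2 * H^2 * T / (32 * pi)
P = 1025 * 9.81^2 * 3.07^2 * 6.09 / (32 * pi)
P = 1025 * 96.2361 * 9.4249 * 6.09 / 100.53096
P = 56319.15 W/m

56319.15


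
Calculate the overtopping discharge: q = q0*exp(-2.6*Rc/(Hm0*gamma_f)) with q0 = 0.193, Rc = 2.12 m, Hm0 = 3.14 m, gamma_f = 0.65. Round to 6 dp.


q = q0 * exp(-2.6 * Rc / (Hm0 * gamma_f))
Exponent = -2.6 * 2.12 / (3.14 * 0.65)
= -2.6 * 2.12 / 2.0410
= -2.700637
exp(-2.700637) = 0.067163
q = 0.193 * 0.067163
q = 0.012962 m^3/s/m

0.012962


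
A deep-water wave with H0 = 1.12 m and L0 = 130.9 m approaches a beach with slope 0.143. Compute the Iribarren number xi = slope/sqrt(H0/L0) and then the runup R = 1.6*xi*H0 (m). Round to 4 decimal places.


xi = slope / sqrt(H0/L0)
H0/L0 = 1.12/130.9 = 0.008556
sqrt(0.008556) = 0.092499
xi = 0.143 / 0.092499 = 1.545955
R = 1.6 * xi * H0 = 1.6 * 1.545955 * 1.12
R = 2.7704 m

2.7704


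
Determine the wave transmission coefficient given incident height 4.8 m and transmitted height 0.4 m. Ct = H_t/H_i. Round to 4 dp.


Ct = H_t / H_i
Ct = 0.4 / 4.8
Ct = 0.0833

0.0833


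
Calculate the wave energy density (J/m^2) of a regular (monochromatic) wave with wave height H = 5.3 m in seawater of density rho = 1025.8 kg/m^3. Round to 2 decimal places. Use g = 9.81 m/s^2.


E = (1/8) * rho * g * H^2
E = (1/8) * 1025.8 * 9.81 * 5.3^2
E = 0.125 * 1025.8 * 9.81 * 28.0900
E = 35334.05 J/m^2

35334.05


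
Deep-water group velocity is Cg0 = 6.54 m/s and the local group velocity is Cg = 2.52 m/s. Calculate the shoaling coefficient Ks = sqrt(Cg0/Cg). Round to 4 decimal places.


Ks = sqrt(Cg0 / Cg)
Ks = sqrt(6.54 / 2.52)
Ks = sqrt(2.5952)
Ks = 1.6110

1.6110


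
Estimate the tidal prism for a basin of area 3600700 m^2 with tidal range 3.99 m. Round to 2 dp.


Tidal prism = Area * Tidal range
P = 3600700 * 3.99
P = 14366793.00 m^3

14366793.00


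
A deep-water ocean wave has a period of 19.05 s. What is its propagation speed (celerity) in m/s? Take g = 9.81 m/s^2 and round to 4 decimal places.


We use the deep-water celerity formula:
C = g * T / (2 * pi)
C = 9.81 * 19.05 / (2 * 3.14159...)
C = 186.880500 / 6.283185
C = 29.7430 m/s

29.7430


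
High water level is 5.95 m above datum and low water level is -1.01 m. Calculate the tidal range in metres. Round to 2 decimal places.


Tidal range = High water - Low water
Tidal range = 5.95 - (-1.01)
Tidal range = 6.96 m

6.96


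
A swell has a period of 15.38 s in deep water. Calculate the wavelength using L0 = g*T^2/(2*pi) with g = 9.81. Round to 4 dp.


L0 = g * T^2 / (2 * pi)
L0 = 9.81 * 15.38^2 / (2 * pi)
L0 = 9.81 * 236.5444 / 6.28319
L0 = 2320.5006 / 6.28319
L0 = 369.3191 m

369.3191


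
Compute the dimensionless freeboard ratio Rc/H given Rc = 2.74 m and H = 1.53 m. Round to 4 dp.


Relative freeboard = Rc / H
= 2.74 / 1.53
= 1.7908

1.7908


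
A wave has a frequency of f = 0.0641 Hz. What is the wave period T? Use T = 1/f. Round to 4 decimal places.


T = 1 / f
T = 1 / 0.0641
T = 15.6006 s

15.6006


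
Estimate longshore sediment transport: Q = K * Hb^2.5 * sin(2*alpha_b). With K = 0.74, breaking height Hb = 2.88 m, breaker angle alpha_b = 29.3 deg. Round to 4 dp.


Q = K * Hb^2.5 * sin(2 * alpha_b)
Hb^2.5 = 2.88^2.5 = 14.076064
sin(2 * 29.3) = sin(58.6) = 0.853551
Q = 0.74 * 14.076064 * 0.853551
Q = 8.8908 m^3/s

8.8908


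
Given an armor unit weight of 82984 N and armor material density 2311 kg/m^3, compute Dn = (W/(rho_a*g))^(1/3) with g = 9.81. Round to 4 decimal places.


V = W / (rho_a * g)
V = 82984 / (2311 * 9.81)
V = 82984 / 22670.91
V = 3.660374 m^3
Dn = V^(1/3) = 3.660374^(1/3)
Dn = 1.5411 m

1.5411


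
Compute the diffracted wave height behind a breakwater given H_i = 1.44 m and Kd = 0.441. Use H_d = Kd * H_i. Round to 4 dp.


H_d = Kd * H_i
H_d = 0.441 * 1.44
H_d = 0.6350 m

0.6350


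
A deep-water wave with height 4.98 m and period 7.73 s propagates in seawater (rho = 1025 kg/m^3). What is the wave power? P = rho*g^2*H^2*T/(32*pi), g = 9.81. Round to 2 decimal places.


P = rho * g^2 * H^2 * T / (32 * pi)
P = 1025 * 9.81^2 * 4.98^2 * 7.73 / (32 * pi)
P = 1025 * 96.2361 * 24.8004 * 7.73 / 100.53096
P = 188104.94 W/m

188104.94


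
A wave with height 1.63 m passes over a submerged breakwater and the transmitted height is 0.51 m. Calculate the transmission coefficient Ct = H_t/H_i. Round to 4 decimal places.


Ct = H_t / H_i
Ct = 0.51 / 1.63
Ct = 0.3129

0.3129


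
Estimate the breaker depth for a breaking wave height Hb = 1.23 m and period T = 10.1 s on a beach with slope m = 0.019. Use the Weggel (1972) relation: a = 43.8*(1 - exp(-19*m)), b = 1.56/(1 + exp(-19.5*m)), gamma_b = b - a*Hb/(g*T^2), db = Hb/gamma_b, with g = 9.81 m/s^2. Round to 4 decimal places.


a = 43.8 * (1 - exp(-19 * m))
exp(-19 * 0.019) = exp(-0.3610) = 0.696979
a = 43.8 * (1 - 0.696979) = 13.272320
b = 1.56 / (1 + exp(-19.5 * m))
exp(-19.5 * 0.019) = exp(-0.3705) = 0.690389
b = 1.56 / (1 + 0.690389) = 0.922864
Hb / (g * T^2) = 1.23 / (9.81 * 10.1^2) = 1.23 / 1000.7181 = 0.00122912
gamma_b = b - a * Hb/(g*T^2) = 0.922864 - 13.272320 * 0.00122912 = 0.906551
db = Hb / gamma_b = 1.23 / 0.906551
db = 1.3568 m

1.3568


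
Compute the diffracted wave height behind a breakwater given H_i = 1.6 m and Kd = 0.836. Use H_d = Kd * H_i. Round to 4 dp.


H_d = Kd * H_i
H_d = 0.836 * 1.6
H_d = 1.3376 m

1.3376


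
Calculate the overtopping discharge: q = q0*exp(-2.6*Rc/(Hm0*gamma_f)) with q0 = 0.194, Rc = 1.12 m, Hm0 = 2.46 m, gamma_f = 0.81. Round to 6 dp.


q = q0 * exp(-2.6 * Rc / (Hm0 * gamma_f))
Exponent = -2.6 * 1.12 / (2.46 * 0.81)
= -2.6 * 1.12 / 1.9926
= -1.461407
exp(-1.461407) = 0.231910
q = 0.194 * 0.231910
q = 0.044990 m^3/s/m

0.044990


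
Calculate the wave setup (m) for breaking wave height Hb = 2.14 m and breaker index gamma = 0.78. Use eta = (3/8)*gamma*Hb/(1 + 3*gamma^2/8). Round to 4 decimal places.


eta = (3/8) * gamma * Hb / (1 + 3*gamma^2/8)
Numerator = (3/8) * 0.78 * 2.14 = 0.625950
Denominator = 1 + 3*0.78^2/8 = 1 + 0.228150 = 1.228150
eta = 0.625950 / 1.228150
eta = 0.5097 m

0.5097


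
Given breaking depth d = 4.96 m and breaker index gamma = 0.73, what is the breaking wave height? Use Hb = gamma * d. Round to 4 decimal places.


Hb = gamma * d
Hb = 0.73 * 4.96
Hb = 3.6208 m

3.6208


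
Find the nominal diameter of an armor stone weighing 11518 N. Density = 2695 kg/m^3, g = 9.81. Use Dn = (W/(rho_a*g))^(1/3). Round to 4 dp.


V = W / (rho_a * g)
V = 11518 / (2695 * 9.81)
V = 11518 / 26437.95
V = 0.435662 m^3
Dn = V^(1/3) = 0.435662^(1/3)
Dn = 0.7581 m

0.7581


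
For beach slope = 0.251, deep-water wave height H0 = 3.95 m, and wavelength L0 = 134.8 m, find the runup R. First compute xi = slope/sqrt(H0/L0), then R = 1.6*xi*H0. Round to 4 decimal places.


xi = slope / sqrt(H0/L0)
H0/L0 = 3.95/134.8 = 0.029303
sqrt(0.029303) = 0.171180
xi = 0.251 / 0.171180 = 1.466291
R = 1.6 * xi * H0 = 1.6 * 1.466291 * 3.95
R = 9.2670 m

9.2670


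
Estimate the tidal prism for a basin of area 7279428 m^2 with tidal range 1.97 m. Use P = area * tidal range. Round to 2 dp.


Tidal prism = Area * Tidal range
P = 7279428 * 1.97
P = 14340473.16 m^3

14340473.16


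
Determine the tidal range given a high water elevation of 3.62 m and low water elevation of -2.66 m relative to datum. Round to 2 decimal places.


Tidal range = High water - Low water
Tidal range = 3.62 - (-2.66)
Tidal range = 6.28 m

6.28


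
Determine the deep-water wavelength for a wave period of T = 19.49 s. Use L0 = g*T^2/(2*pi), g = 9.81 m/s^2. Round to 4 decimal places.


L0 = g * T^2 / (2 * pi)
L0 = 9.81 * 19.49^2 / (2 * pi)
L0 = 9.81 * 379.8601 / 6.28319
L0 = 3726.4276 / 6.28319
L0 = 593.0794 m

593.0794


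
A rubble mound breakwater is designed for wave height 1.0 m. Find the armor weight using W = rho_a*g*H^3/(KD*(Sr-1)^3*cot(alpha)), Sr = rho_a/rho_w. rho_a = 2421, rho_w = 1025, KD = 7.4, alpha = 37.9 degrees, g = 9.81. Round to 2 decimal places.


Sr = rho_a / rho_w = 2421 / 1025 = 2.361951
(Sr - 1) = 1.361951
(Sr - 1)^3 = 2.526298
cot(37.9) = 1 / tan(37.9) = 1 / 0.778479 = 1.284557
Numerator = 2421 * 9.81 * 1.0^3 = 23750.0100
Denominator = 7.4 * 2.526298 * 1.284557 = 24.014282
W = 23750.0100 / 24.014282
W = 989.00 N

989.00


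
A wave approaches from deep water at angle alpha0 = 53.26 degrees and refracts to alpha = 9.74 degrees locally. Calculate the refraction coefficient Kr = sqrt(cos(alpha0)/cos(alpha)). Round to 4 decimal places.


Kr = sqrt(cos(alpha0) / cos(alpha))
cos(53.26) = 0.598185
cos(9.74) = 0.985586
Kr = sqrt(0.598185 / 0.985586)
Kr = sqrt(0.606933)
Kr = 0.7791

0.7791


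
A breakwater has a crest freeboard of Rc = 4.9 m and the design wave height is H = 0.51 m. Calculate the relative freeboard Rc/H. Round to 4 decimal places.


Relative freeboard = Rc / H
= 4.9 / 0.51
= 9.6078

9.6078


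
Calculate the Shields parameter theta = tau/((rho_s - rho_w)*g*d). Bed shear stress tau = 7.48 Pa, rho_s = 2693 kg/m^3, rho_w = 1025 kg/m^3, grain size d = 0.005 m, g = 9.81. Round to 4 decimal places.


theta = tau / ((rho_s - rho_w) * g * d)
rho_s - rho_w = 2693 - 1025 = 1668
Denominator = 1668 * 9.81 * 0.005 = 81.815400
theta = 7.48 / 81.815400
theta = 0.0914

0.0914


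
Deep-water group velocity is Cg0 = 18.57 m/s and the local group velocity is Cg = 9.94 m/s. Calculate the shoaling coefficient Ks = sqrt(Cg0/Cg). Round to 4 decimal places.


Ks = sqrt(Cg0 / Cg)
Ks = sqrt(18.57 / 9.94)
Ks = sqrt(1.8682)
Ks = 1.3668

1.3668


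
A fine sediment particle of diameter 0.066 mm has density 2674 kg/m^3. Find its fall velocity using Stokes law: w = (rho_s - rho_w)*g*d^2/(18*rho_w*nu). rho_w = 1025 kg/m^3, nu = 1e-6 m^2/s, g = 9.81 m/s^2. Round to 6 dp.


w = (rho_s - rho_w) * g * d^2 / (18 * rho_w * nu)
d = 0.066 mm = 0.000066 m
rho_s - rho_w = 2674 - 1025 = 1649
Numerator = 1649 * 9.81 * (0.000066)^2 = 0.000070465662
Denominator = 18 * 1025 * 1e-6 = 0.018450
w = 0.003819 m/s

0.003819


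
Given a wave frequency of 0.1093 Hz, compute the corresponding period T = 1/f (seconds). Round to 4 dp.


T = 1 / f
T = 1 / 0.1093
T = 9.1491 s

9.1491


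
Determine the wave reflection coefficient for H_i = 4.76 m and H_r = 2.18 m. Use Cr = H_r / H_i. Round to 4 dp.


Cr = H_r / H_i
Cr = 2.18 / 4.76
Cr = 0.4580

0.4580


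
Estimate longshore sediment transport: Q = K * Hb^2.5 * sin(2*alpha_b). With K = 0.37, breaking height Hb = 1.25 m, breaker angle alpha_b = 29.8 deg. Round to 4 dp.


Q = K * Hb^2.5 * sin(2 * alpha_b)
Hb^2.5 = 1.25^2.5 = 1.746928
sin(2 * 29.8) = sin(59.6) = 0.862514
Q = 0.37 * 1.746928 * 0.862514
Q = 0.5575 m^3/s

0.5575


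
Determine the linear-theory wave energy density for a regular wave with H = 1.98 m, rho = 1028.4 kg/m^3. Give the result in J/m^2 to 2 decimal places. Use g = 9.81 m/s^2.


E = (1/8) * rho * g * H^2
E = (1/8) * 1028.4 * 9.81 * 1.98^2
E = 0.125 * 1028.4 * 9.81 * 3.9204
E = 4943.92 J/m^2

4943.92


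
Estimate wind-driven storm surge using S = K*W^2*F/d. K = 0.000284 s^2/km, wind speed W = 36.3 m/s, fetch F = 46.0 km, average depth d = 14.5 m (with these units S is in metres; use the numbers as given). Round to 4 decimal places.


S = K * W^2 * F / d
W^2 = 36.3^2 = 1317.69
S = 0.000284 * 1317.69 * 46.0 / 14.5
Numerator = 0.000284 * 1317.69 * 46.0 = 17.214302
S = 17.214302 / 14.5 = 1.1872 m

1.1872


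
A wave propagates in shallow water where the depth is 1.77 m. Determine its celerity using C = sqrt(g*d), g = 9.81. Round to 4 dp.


Using the shallow-water approximation:
C = sqrt(g * d) = sqrt(9.81 * 1.77)
C = sqrt(17.3637)
C = 4.1670 m/s

4.1670


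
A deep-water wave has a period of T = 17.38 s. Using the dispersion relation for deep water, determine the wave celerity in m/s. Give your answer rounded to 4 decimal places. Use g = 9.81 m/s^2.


We use the deep-water celerity formula:
C = g * T / (2 * pi)
C = 9.81 * 17.38 / (2 * 3.14159...)
C = 170.497800 / 6.283185
C = 27.1356 m/s

27.1356


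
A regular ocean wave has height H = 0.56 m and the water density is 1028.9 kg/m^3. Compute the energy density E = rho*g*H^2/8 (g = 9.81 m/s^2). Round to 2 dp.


E = (1/8) * rho * g * H^2
E = (1/8) * 1028.9 * 9.81 * 0.56^2
E = 0.125 * 1028.9 * 9.81 * 0.3136
E = 395.67 J/m^2

395.67


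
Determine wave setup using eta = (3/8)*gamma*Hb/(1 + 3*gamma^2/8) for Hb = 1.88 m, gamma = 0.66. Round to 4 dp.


eta = (3/8) * gamma * Hb / (1 + 3*gamma^2/8)
Numerator = (3/8) * 0.66 * 1.88 = 0.465300
Denominator = 1 + 3*0.66^2/8 = 1 + 0.163350 = 1.163350
eta = 0.465300 / 1.163350
eta = 0.4000 m

0.4000


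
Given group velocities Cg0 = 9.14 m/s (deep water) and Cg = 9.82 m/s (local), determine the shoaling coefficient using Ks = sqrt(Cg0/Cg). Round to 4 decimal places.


Ks = sqrt(Cg0 / Cg)
Ks = sqrt(9.14 / 9.82)
Ks = sqrt(0.9308)
Ks = 0.9648

0.9648


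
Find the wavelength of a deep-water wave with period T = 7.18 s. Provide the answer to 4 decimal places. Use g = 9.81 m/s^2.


L0 = g * T^2 / (2 * pi)
L0 = 9.81 * 7.18^2 / (2 * pi)
L0 = 9.81 * 51.5524 / 6.28319
L0 = 505.7290 / 6.28319
L0 = 80.4893 m

80.4893


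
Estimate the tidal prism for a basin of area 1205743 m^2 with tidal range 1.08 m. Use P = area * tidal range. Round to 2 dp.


Tidal prism = Area * Tidal range
P = 1205743 * 1.08
P = 1302202.44 m^3

1302202.44


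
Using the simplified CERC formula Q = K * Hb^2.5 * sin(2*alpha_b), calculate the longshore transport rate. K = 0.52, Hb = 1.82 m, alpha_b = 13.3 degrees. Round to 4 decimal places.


Q = K * Hb^2.5 * sin(2 * alpha_b)
Hb^2.5 = 1.82^2.5 = 4.468672
sin(2 * 13.3) = sin(26.6) = 0.447759
Q = 0.52 * 4.468672 * 0.447759
Q = 1.0405 m^3/s

1.0405


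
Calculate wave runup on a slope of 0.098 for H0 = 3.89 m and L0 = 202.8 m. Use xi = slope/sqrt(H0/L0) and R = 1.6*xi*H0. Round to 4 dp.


xi = slope / sqrt(H0/L0)
H0/L0 = 3.89/202.8 = 0.019181
sqrt(0.019181) = 0.138497
xi = 0.098 / 0.138497 = 0.707596
R = 1.6 * xi * H0 = 1.6 * 0.707596 * 3.89
R = 4.4041 m

4.4041


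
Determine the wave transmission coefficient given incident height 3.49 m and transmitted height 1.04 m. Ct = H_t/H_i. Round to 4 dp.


Ct = H_t / H_i
Ct = 1.04 / 3.49
Ct = 0.2980

0.2980


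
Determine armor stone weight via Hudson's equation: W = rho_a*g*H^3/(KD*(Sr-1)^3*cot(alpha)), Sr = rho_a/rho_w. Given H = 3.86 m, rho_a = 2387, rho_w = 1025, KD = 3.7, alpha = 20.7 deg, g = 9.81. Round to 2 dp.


Sr = rho_a / rho_w = 2387 / 1025 = 2.328780
(Sr - 1) = 1.328780
(Sr - 1)^3 = 2.346171
cot(20.7) = 1 / tan(20.7) = 1 / 0.377869 = 2.646423
Numerator = 2387 * 9.81 * 3.86^3 = 1346738.7006
Denominator = 3.7 * 2.346171 * 2.646423 = 22.973161
W = 1346738.7006 / 22.973161
W = 58622.26 N

58622.26


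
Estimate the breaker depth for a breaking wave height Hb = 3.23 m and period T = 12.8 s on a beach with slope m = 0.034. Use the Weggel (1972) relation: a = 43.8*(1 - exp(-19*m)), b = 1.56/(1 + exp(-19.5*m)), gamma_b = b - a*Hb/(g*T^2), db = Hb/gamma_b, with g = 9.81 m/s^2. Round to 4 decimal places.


a = 43.8 * (1 - exp(-19 * m))
exp(-19 * 0.034) = exp(-0.6460) = 0.524138
a = 43.8 * (1 - 0.524138) = 20.842749
b = 1.56 / (1 + exp(-19.5 * m))
exp(-19.5 * 0.034) = exp(-0.6630) = 0.515303
b = 1.56 / (1 + 0.515303) = 1.029497
Hb / (g * T^2) = 3.23 / (9.81 * 12.8^2) = 3.23 / 1607.2704 = 0.00200962
gamma_b = b - a * Hb/(g*T^2) = 1.029497 - 20.842749 * 0.00200962 = 0.987611
db = Hb / gamma_b = 3.23 / 0.987611
db = 3.2705 m

3.2705


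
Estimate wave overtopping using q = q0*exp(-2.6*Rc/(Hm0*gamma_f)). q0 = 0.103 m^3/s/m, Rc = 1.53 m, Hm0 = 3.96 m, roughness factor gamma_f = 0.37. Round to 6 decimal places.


q = q0 * exp(-2.6 * Rc / (Hm0 * gamma_f))
Exponent = -2.6 * 1.53 / (3.96 * 0.37)
= -2.6 * 1.53 / 1.4652
= -2.714988
exp(-2.714988) = 0.066206
q = 0.103 * 0.066206
q = 0.006819 m^3/s/m

0.006819


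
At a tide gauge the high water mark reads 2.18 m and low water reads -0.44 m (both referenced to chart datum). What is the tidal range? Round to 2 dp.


Tidal range = High water - Low water
Tidal range = 2.18 - (-0.44)
Tidal range = 2.62 m

2.62


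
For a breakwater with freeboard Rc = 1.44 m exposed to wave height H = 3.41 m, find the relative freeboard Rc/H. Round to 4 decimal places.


Relative freeboard = Rc / H
= 1.44 / 3.41
= 0.4223

0.4223


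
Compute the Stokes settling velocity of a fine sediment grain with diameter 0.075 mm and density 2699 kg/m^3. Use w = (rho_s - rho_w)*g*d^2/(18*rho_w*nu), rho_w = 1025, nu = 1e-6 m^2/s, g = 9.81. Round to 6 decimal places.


w = (rho_s - rho_w) * g * d^2 / (18 * rho_w * nu)
d = 0.075 mm = 0.000075 m
rho_s - rho_w = 2699 - 1025 = 1674
Numerator = 1674 * 9.81 * (0.000075)^2 = 0.000092373412
Denominator = 18 * 1025 * 1e-6 = 0.018450
w = 0.005007 m/s

0.005007


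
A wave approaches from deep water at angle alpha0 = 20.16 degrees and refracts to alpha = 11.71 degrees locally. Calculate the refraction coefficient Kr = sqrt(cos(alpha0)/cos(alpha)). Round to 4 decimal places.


Kr = sqrt(cos(alpha0) / cos(alpha))
cos(20.16) = 0.938734
cos(11.71) = 0.979187
Kr = sqrt(0.938734 / 0.979187)
Kr = sqrt(0.958687)
Kr = 0.9791

0.9791


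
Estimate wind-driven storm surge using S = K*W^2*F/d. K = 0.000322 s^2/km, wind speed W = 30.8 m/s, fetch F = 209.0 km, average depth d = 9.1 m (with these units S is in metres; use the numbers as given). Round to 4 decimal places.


S = K * W^2 * F / d
W^2 = 30.8^2 = 948.64
S = 0.000322 * 948.64 * 209.0 / 9.1
Numerator = 0.000322 * 948.64 * 209.0 = 63.841575
S = 63.841575 / 9.1 = 7.0156 m

7.0156


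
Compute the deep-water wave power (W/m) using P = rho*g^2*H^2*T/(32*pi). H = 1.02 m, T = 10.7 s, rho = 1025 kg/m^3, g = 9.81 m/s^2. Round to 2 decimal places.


P = rho * g^2 * H^2 * T / (32 * pi)
P = 1025 * 9.81^2 * 1.02^2 * 10.7 / (32 * pi)
P = 1025 * 96.2361 * 1.0404 * 10.7 / 100.53096
P = 10923.11 W/m

10923.11


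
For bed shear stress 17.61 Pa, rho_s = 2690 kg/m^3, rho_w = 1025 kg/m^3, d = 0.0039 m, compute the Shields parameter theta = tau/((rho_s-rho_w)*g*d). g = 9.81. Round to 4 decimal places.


theta = tau / ((rho_s - rho_w) * g * d)
rho_s - rho_w = 2690 - 1025 = 1665
Denominator = 1665 * 9.81 * 0.0039 = 63.701235
theta = 17.61 / 63.701235
theta = 0.2764

0.2764


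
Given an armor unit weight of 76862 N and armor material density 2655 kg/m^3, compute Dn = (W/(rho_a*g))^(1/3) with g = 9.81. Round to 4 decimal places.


V = W / (rho_a * g)
V = 76862 / (2655 * 9.81)
V = 76862 / 26045.55
V = 2.951061 m^3
Dn = V^(1/3) = 2.951061^(1/3)
Dn = 1.4344 m

1.4344


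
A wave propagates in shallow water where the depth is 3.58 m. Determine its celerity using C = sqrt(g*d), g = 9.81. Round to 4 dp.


Using the shallow-water approximation:
C = sqrt(g * d) = sqrt(9.81 * 3.58)
C = sqrt(35.1198)
C = 5.9262 m/s

5.9262


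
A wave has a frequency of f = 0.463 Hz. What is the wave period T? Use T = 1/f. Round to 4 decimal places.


T = 1 / f
T = 1 / 0.463
T = 2.1598 s

2.1598


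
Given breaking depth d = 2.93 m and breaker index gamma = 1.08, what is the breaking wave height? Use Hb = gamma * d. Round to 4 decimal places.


Hb = gamma * d
Hb = 1.08 * 2.93
Hb = 3.1644 m

3.1644


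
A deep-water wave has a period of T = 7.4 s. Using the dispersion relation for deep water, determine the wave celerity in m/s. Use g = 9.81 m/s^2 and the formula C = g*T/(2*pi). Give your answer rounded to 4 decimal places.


We use the deep-water celerity formula:
C = g * T / (2 * pi)
C = 9.81 * 7.4 / (2 * 3.14159...)
C = 72.594000 / 6.283185
C = 11.5537 m/s

11.5537


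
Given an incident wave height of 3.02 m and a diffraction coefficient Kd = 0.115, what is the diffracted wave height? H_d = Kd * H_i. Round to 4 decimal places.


H_d = Kd * H_i
H_d = 0.115 * 3.02
H_d = 0.3473 m

0.3473


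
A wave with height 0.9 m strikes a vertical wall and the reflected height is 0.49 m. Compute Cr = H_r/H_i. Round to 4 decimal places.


Cr = H_r / H_i
Cr = 0.49 / 0.9
Cr = 0.5444

0.5444


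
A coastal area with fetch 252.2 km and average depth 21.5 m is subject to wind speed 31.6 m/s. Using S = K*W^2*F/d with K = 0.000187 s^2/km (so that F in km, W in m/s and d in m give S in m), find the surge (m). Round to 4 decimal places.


S = K * W^2 * F / d
W^2 = 31.6^2 = 998.56
S = 0.000187 * 998.56 * 252.2 / 21.5
Numerator = 0.000187 * 998.56 * 252.2 = 47.093488
S = 47.093488 / 21.5 = 2.1904 m

2.1904


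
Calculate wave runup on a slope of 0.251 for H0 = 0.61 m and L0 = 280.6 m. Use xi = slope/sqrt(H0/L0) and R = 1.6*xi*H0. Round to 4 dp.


xi = slope / sqrt(H0/L0)
H0/L0 = 0.61/280.6 = 0.002174
sqrt(0.002174) = 0.046625
xi = 0.251 / 0.046625 = 5.383350
R = 1.6 * xi * H0 = 1.6 * 5.383350 * 0.61
R = 5.2541 m

5.2541


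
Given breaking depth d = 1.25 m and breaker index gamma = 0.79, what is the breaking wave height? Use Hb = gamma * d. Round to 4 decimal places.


Hb = gamma * d
Hb = 0.79 * 1.25
Hb = 0.9875 m

0.9875


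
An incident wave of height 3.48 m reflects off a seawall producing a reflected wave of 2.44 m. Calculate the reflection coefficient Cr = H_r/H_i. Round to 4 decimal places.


Cr = H_r / H_i
Cr = 2.44 / 3.48
Cr = 0.7011

0.7011


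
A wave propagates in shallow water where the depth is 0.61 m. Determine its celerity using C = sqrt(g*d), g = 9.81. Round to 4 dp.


Using the shallow-water approximation:
C = sqrt(g * d) = sqrt(9.81 * 0.61)
C = sqrt(5.9841)
C = 2.4462 m/s

2.4462


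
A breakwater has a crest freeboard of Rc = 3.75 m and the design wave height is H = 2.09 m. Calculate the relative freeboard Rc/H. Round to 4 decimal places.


Relative freeboard = Rc / H
= 3.75 / 2.09
= 1.7943

1.7943


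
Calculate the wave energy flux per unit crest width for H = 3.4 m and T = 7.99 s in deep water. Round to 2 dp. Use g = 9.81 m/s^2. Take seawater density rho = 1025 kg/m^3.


P = rho * g^2 * H^2 * T / (32 * pi)
P = 1025 * 9.81^2 * 3.4^2 * 7.99 / (32 * pi)
P = 1025 * 96.2361 * 11.5600 * 7.99 / 100.53096
P = 90628.89 W/m

90628.89


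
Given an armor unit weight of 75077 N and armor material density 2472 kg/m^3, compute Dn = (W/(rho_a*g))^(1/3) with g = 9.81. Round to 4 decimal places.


V = W / (rho_a * g)
V = 75077 / (2472 * 9.81)
V = 75077 / 24250.32
V = 3.095918 m^3
Dn = V^(1/3) = 3.095918^(1/3)
Dn = 1.4575 m

1.4575


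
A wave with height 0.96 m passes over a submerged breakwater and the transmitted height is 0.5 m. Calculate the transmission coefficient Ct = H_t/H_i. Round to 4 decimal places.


Ct = H_t / H_i
Ct = 0.5 / 0.96
Ct = 0.5208

0.5208


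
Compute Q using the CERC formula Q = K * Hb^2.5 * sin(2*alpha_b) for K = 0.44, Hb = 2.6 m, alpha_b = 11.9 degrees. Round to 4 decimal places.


Q = K * Hb^2.5 * sin(2 * alpha_b)
Hb^2.5 = 2.6^2.5 = 10.900172
sin(2 * 11.9) = sin(23.8) = 0.403545
Q = 0.44 * 10.900172 * 0.403545
Q = 1.9354 m^3/s

1.9354


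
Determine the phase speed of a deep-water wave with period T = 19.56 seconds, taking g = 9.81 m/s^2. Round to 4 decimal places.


We use the deep-water celerity formula:
C = g * T / (2 * pi)
C = 9.81 * 19.56 / (2 * 3.14159...)
C = 191.883600 / 6.283185
C = 30.5392 m/s

30.5392


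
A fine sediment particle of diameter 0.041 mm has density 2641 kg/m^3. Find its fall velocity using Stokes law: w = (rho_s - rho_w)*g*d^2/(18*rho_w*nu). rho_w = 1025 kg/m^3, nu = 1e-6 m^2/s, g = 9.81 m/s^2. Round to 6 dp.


w = (rho_s - rho_w) * g * d^2 / (18 * rho_w * nu)
d = 0.041 mm = 0.000041 m
rho_s - rho_w = 2641 - 1025 = 1616
Numerator = 1616 * 9.81 * (0.000041)^2 = 0.000026648826
Denominator = 18 * 1025 * 1e-6 = 0.018450
w = 0.001444 m/s

0.001444


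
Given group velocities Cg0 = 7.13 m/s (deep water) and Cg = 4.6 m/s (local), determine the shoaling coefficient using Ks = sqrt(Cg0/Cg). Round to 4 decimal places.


Ks = sqrt(Cg0 / Cg)
Ks = sqrt(7.13 / 4.6)
Ks = sqrt(1.5500)
Ks = 1.2450

1.2450


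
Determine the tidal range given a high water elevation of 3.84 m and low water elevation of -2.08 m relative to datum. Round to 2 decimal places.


Tidal range = High water - Low water
Tidal range = 3.84 - (-2.08)
Tidal range = 5.92 m

5.92


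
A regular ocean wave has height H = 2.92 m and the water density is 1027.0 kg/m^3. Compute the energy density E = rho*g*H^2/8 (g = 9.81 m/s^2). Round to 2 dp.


E = (1/8) * rho * g * H^2
E = (1/8) * 1027.0 * 9.81 * 2.92^2
E = 0.125 * 1027.0 * 9.81 * 8.5264
E = 10737.80 J/m^2

10737.80
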